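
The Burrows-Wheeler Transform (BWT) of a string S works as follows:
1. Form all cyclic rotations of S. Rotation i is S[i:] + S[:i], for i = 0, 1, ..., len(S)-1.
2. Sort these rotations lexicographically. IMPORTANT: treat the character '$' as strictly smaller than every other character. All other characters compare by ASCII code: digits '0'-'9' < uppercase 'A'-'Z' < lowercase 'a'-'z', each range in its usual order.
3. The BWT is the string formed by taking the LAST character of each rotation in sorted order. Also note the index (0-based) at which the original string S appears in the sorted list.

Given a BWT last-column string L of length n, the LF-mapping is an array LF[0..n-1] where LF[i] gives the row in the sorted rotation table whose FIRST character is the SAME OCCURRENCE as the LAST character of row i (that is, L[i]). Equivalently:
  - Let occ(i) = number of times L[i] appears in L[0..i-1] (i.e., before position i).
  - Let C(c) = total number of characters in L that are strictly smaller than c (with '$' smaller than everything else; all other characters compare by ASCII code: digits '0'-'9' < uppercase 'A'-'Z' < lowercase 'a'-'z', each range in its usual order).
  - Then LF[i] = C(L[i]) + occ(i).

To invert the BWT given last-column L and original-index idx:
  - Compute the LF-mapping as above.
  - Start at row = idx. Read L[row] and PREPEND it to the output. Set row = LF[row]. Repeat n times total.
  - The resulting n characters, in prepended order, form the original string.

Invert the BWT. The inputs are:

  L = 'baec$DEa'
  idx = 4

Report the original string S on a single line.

Answer: aeEcaDb$

Derivation:
LF mapping: 5 3 7 6 0 1 2 4
Walk LF starting at row 4, prepending L[row]:
  step 1: row=4, L[4]='$', prepend. Next row=LF[4]=0
  step 2: row=0, L[0]='b', prepend. Next row=LF[0]=5
  step 3: row=5, L[5]='D', prepend. Next row=LF[5]=1
  step 4: row=1, L[1]='a', prepend. Next row=LF[1]=3
  step 5: row=3, L[3]='c', prepend. Next row=LF[3]=6
  step 6: row=6, L[6]='E', prepend. Next row=LF[6]=2
  step 7: row=2, L[2]='e', prepend. Next row=LF[2]=7
  step 8: row=7, L[7]='a', prepend. Next row=LF[7]=4
Reversed output: aeEcaDb$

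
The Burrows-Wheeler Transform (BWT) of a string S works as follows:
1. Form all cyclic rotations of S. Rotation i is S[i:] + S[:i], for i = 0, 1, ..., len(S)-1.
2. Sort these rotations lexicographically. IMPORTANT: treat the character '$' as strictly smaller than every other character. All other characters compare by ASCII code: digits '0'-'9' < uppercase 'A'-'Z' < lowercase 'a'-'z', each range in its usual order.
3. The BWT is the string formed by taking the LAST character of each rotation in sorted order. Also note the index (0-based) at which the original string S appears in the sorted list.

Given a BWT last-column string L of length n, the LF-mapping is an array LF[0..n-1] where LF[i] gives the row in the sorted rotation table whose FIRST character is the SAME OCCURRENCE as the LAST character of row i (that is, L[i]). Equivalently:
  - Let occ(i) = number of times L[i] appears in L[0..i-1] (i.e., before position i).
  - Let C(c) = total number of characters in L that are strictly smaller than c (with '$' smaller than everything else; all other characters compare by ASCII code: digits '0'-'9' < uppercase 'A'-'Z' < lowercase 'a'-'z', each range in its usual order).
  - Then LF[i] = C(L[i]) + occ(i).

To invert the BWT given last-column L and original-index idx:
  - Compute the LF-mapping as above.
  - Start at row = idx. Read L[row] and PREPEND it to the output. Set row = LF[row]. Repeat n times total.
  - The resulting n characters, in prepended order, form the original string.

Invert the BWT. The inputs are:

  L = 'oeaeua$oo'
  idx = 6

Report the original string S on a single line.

LF mapping: 5 3 1 4 8 2 0 6 7
Walk LF starting at row 6, prepending L[row]:
  step 1: row=6, L[6]='$', prepend. Next row=LF[6]=0
  step 2: row=0, L[0]='o', prepend. Next row=LF[0]=5
  step 3: row=5, L[5]='a', prepend. Next row=LF[5]=2
  step 4: row=2, L[2]='a', prepend. Next row=LF[2]=1
  step 5: row=1, L[1]='e', prepend. Next row=LF[1]=3
  step 6: row=3, L[3]='e', prepend. Next row=LF[3]=4
  step 7: row=4, L[4]='u', prepend. Next row=LF[4]=8
  step 8: row=8, L[8]='o', prepend. Next row=LF[8]=7
  step 9: row=7, L[7]='o', prepend. Next row=LF[7]=6
Reversed output: ooueeaao$

Answer: ooueeaao$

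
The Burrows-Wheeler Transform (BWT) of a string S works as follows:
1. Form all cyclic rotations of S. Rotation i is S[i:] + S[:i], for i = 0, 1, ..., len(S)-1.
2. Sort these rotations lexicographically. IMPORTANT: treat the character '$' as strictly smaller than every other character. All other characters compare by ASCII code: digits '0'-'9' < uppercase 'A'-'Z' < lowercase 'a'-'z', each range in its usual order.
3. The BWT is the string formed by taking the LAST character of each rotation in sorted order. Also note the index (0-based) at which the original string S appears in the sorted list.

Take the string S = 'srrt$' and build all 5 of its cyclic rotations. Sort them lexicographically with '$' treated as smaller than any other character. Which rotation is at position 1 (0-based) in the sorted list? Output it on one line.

All 5 rotations (rotation i = S[i:]+S[:i]):
  rot[0] = srrt$
  rot[1] = rrt$s
  rot[2] = rt$sr
  rot[3] = t$srr
  rot[4] = $srrt
Sorted (with $ < everything):
  sorted[0] = $srrt
  sorted[1] = rrt$s
  sorted[2] = rt$sr
  sorted[3] = srrt$
  sorted[4] = t$srr
sorted[1] = rrt$s

Answer: rrt$s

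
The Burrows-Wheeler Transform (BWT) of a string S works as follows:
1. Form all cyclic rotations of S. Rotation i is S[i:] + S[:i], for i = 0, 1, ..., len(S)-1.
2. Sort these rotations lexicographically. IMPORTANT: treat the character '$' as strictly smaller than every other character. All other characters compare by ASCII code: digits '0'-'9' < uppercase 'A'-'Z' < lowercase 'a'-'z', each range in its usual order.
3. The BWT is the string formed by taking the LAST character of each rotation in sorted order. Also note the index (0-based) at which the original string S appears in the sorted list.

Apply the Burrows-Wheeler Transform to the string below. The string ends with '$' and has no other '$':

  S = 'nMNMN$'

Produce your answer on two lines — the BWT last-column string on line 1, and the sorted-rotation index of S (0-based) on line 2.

Answer: NNnMM$
5

Derivation:
All 6 rotations (rotation i = S[i:]+S[:i]):
  rot[0] = nMNMN$
  rot[1] = MNMN$n
  rot[2] = NMN$nM
  rot[3] = MN$nMN
  rot[4] = N$nMNM
  rot[5] = $nMNMN
Sorted (with $ < everything):
  sorted[0] = $nMNMN  (last char: 'N')
  sorted[1] = MN$nMN  (last char: 'N')
  sorted[2] = MNMN$n  (last char: 'n')
  sorted[3] = N$nMNM  (last char: 'M')
  sorted[4] = NMN$nM  (last char: 'M')
  sorted[5] = nMNMN$  (last char: '$')
Last column: NNnMM$
Original string S is at sorted index 5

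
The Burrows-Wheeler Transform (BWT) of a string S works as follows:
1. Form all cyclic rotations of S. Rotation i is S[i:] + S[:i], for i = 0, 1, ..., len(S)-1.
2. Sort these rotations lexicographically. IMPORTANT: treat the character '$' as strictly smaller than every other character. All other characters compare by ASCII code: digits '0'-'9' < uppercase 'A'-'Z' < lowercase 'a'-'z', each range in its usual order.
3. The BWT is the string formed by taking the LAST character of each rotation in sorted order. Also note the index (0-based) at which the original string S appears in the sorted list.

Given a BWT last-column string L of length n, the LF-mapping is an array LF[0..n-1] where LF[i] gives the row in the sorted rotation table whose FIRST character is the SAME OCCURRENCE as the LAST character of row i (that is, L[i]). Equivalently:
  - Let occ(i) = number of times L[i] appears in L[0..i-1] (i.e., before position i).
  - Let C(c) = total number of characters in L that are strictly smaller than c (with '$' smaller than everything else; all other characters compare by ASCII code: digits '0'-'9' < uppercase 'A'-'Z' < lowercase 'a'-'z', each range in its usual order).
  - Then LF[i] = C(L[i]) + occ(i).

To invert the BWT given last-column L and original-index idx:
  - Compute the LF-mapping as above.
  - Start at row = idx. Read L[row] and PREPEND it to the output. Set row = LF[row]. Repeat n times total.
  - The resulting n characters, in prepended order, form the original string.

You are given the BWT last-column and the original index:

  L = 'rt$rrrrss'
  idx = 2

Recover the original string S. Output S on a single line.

LF mapping: 1 8 0 2 3 4 5 6 7
Walk LF starting at row 2, prepending L[row]:
  step 1: row=2, L[2]='$', prepend. Next row=LF[2]=0
  step 2: row=0, L[0]='r', prepend. Next row=LF[0]=1
  step 3: row=1, L[1]='t', prepend. Next row=LF[1]=8
  step 4: row=8, L[8]='s', prepend. Next row=LF[8]=7
  step 5: row=7, L[7]='s', prepend. Next row=LF[7]=6
  step 6: row=6, L[6]='r', prepend. Next row=LF[6]=5
  step 7: row=5, L[5]='r', prepend. Next row=LF[5]=4
  step 8: row=4, L[4]='r', prepend. Next row=LF[4]=3
  step 9: row=3, L[3]='r', prepend. Next row=LF[3]=2
Reversed output: rrrrsstr$

Answer: rrrrsstr$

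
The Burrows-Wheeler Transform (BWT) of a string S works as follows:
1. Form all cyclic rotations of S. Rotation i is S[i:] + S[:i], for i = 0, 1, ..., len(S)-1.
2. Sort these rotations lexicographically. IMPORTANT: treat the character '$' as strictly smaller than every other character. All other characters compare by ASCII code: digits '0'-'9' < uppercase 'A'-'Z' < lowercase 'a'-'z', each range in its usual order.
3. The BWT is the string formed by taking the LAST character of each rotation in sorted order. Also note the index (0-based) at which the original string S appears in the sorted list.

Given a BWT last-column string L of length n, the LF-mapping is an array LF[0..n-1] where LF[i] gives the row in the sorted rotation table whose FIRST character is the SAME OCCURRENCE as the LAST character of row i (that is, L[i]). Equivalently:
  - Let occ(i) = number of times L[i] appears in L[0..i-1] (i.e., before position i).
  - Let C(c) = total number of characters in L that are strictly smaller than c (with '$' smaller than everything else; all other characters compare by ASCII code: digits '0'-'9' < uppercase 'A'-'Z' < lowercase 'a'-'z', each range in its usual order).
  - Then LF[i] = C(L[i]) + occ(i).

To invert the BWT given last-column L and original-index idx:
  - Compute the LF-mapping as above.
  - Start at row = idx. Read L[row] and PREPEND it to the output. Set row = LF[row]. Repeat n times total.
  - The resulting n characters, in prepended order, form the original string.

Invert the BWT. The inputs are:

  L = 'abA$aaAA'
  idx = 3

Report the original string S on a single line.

Answer: AbAAaaa$

Derivation:
LF mapping: 4 7 1 0 5 6 2 3
Walk LF starting at row 3, prepending L[row]:
  step 1: row=3, L[3]='$', prepend. Next row=LF[3]=0
  step 2: row=0, L[0]='a', prepend. Next row=LF[0]=4
  step 3: row=4, L[4]='a', prepend. Next row=LF[4]=5
  step 4: row=5, L[5]='a', prepend. Next row=LF[5]=6
  step 5: row=6, L[6]='A', prepend. Next row=LF[6]=2
  step 6: row=2, L[2]='A', prepend. Next row=LF[2]=1
  step 7: row=1, L[1]='b', prepend. Next row=LF[1]=7
  step 8: row=7, L[7]='A', prepend. Next row=LF[7]=3
Reversed output: AbAAaaa$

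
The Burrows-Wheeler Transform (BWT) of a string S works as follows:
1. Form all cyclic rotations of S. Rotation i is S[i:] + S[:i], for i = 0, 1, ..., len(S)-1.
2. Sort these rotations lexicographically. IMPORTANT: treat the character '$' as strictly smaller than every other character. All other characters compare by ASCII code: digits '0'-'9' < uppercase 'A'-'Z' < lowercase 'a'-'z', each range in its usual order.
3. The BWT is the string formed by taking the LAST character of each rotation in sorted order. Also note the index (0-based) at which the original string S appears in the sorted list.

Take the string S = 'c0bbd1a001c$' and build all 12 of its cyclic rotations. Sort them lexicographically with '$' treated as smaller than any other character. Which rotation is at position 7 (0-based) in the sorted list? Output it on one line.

Answer: bbd1a001c$c0

Derivation:
All 12 rotations (rotation i = S[i:]+S[:i]):
  rot[0] = c0bbd1a001c$
  rot[1] = 0bbd1a001c$c
  rot[2] = bbd1a001c$c0
  rot[3] = bd1a001c$c0b
  rot[4] = d1a001c$c0bb
  rot[5] = 1a001c$c0bbd
  rot[6] = a001c$c0bbd1
  rot[7] = 001c$c0bbd1a
  rot[8] = 01c$c0bbd1a0
  rot[9] = 1c$c0bbd1a00
  rot[10] = c$c0bbd1a001
  rot[11] = $c0bbd1a001c
Sorted (with $ < everything):
  sorted[0] = $c0bbd1a001c
  sorted[1] = 001c$c0bbd1a
  sorted[2] = 01c$c0bbd1a0
  sorted[3] = 0bbd1a001c$c
  sorted[4] = 1a001c$c0bbd
  sorted[5] = 1c$c0bbd1a00
  sorted[6] = a001c$c0bbd1
  sorted[7] = bbd1a001c$c0
  sorted[8] = bd1a001c$c0b
  sorted[9] = c$c0bbd1a001
  sorted[10] = c0bbd1a001c$
  sorted[11] = d1a001c$c0bb
sorted[7] = bbd1a001c$c0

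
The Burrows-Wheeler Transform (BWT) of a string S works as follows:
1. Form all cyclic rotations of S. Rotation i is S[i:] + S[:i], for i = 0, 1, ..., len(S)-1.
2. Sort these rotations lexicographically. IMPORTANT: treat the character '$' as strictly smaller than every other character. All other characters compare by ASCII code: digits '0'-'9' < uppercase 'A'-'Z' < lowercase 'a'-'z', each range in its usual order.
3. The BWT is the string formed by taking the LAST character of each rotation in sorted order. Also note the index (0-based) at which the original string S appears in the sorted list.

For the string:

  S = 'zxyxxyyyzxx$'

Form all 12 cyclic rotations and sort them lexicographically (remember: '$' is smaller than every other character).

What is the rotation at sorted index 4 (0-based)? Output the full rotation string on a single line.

All 12 rotations (rotation i = S[i:]+S[:i]):
  rot[0] = zxyxxyyyzxx$
  rot[1] = xyxxyyyzxx$z
  rot[2] = yxxyyyzxx$zx
  rot[3] = xxyyyzxx$zxy
  rot[4] = xyyyzxx$zxyx
  rot[5] = yyyzxx$zxyxx
  rot[6] = yyzxx$zxyxxy
  rot[7] = yzxx$zxyxxyy
  rot[8] = zxx$zxyxxyyy
  rot[9] = xx$zxyxxyyyz
  rot[10] = x$zxyxxyyyzx
  rot[11] = $zxyxxyyyzxx
Sorted (with $ < everything):
  sorted[0] = $zxyxxyyyzxx
  sorted[1] = x$zxyxxyyyzx
  sorted[2] = xx$zxyxxyyyz
  sorted[3] = xxyyyzxx$zxy
  sorted[4] = xyxxyyyzxx$z
  sorted[5] = xyyyzxx$zxyx
  sorted[6] = yxxyyyzxx$zx
  sorted[7] = yyyzxx$zxyxx
  sorted[8] = yyzxx$zxyxxy
  sorted[9] = yzxx$zxyxxyy
  sorted[10] = zxx$zxyxxyyy
  sorted[11] = zxyxxyyyzxx$
sorted[4] = xyxxyyyzxx$z

Answer: xyxxyyyzxx$z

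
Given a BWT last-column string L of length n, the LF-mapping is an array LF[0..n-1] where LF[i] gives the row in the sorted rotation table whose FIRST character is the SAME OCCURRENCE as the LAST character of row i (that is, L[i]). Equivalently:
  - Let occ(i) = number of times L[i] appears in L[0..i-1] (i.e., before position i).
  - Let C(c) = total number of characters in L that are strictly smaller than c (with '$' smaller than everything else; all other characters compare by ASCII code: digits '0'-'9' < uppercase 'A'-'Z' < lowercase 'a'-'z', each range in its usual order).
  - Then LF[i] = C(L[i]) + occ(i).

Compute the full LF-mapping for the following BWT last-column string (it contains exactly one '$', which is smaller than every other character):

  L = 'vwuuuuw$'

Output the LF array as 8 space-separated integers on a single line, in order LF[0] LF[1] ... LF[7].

Char counts: '$':1, 'u':4, 'v':1, 'w':2
C (first-col start): C('$')=0, C('u')=1, C('v')=5, C('w')=6
L[0]='v': occ=0, LF[0]=C('v')+0=5+0=5
L[1]='w': occ=0, LF[1]=C('w')+0=6+0=6
L[2]='u': occ=0, LF[2]=C('u')+0=1+0=1
L[3]='u': occ=1, LF[3]=C('u')+1=1+1=2
L[4]='u': occ=2, LF[4]=C('u')+2=1+2=3
L[5]='u': occ=3, LF[5]=C('u')+3=1+3=4
L[6]='w': occ=1, LF[6]=C('w')+1=6+1=7
L[7]='$': occ=0, LF[7]=C('$')+0=0+0=0

Answer: 5 6 1 2 3 4 7 0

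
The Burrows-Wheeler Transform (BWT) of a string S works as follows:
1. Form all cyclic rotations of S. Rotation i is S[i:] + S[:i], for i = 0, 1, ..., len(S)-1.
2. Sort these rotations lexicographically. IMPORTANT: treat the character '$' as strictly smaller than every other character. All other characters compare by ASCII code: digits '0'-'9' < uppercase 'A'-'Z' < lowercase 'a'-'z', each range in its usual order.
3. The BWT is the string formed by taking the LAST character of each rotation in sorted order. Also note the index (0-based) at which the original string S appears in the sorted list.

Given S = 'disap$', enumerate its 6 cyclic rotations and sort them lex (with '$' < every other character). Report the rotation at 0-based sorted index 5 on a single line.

Answer: sap$di

Derivation:
All 6 rotations (rotation i = S[i:]+S[:i]):
  rot[0] = disap$
  rot[1] = isap$d
  rot[2] = sap$di
  rot[3] = ap$dis
  rot[4] = p$disa
  rot[5] = $disap
Sorted (with $ < everything):
  sorted[0] = $disap
  sorted[1] = ap$dis
  sorted[2] = disap$
  sorted[3] = isap$d
  sorted[4] = p$disa
  sorted[5] = sap$di
sorted[5] = sap$di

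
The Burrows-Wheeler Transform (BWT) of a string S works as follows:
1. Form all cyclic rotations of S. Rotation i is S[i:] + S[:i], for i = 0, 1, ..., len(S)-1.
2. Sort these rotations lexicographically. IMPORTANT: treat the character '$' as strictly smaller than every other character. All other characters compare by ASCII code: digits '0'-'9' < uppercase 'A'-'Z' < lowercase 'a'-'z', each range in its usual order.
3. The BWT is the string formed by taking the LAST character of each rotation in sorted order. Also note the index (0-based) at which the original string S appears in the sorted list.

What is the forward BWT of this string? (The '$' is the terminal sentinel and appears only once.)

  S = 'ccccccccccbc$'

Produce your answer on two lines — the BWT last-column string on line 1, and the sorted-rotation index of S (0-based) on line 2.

All 13 rotations (rotation i = S[i:]+S[:i]):
  rot[0] = ccccccccccbc$
  rot[1] = cccccccccbc$c
  rot[2] = ccccccccbc$cc
  rot[3] = cccccccbc$ccc
  rot[4] = ccccccbc$cccc
  rot[5] = cccccbc$ccccc
  rot[6] = ccccbc$cccccc
  rot[7] = cccbc$ccccccc
  rot[8] = ccbc$cccccccc
  rot[9] = cbc$ccccccccc
  rot[10] = bc$cccccccccc
  rot[11] = c$ccccccccccb
  rot[12] = $ccccccccccbc
Sorted (with $ < everything):
  sorted[0] = $ccccccccccbc  (last char: 'c')
  sorted[1] = bc$cccccccccc  (last char: 'c')
  sorted[2] = c$ccccccccccb  (last char: 'b')
  sorted[3] = cbc$ccccccccc  (last char: 'c')
  sorted[4] = ccbc$cccccccc  (last char: 'c')
  sorted[5] = cccbc$ccccccc  (last char: 'c')
  sorted[6] = ccccbc$cccccc  (last char: 'c')
  sorted[7] = cccccbc$ccccc  (last char: 'c')
  sorted[8] = ccccccbc$cccc  (last char: 'c')
  sorted[9] = cccccccbc$ccc  (last char: 'c')
  sorted[10] = ccccccccbc$cc  (last char: 'c')
  sorted[11] = cccccccccbc$c  (last char: 'c')
  sorted[12] = ccccccccccbc$  (last char: '$')
Last column: ccbccccccccc$
Original string S is at sorted index 12

Answer: ccbccccccccc$
12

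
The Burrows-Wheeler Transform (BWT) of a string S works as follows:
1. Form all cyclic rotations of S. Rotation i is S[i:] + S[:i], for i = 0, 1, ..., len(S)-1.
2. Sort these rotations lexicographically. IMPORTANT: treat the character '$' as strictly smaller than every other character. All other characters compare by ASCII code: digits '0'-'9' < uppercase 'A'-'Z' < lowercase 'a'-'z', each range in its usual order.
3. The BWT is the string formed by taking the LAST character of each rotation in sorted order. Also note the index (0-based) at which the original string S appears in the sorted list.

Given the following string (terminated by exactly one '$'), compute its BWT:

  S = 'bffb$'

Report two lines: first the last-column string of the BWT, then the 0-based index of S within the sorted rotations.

All 5 rotations (rotation i = S[i:]+S[:i]):
  rot[0] = bffb$
  rot[1] = ffb$b
  rot[2] = fb$bf
  rot[3] = b$bff
  rot[4] = $bffb
Sorted (with $ < everything):
  sorted[0] = $bffb  (last char: 'b')
  sorted[1] = b$bff  (last char: 'f')
  sorted[2] = bffb$  (last char: '$')
  sorted[3] = fb$bf  (last char: 'f')
  sorted[4] = ffb$b  (last char: 'b')
Last column: bf$fb
Original string S is at sorted index 2

Answer: bf$fb
2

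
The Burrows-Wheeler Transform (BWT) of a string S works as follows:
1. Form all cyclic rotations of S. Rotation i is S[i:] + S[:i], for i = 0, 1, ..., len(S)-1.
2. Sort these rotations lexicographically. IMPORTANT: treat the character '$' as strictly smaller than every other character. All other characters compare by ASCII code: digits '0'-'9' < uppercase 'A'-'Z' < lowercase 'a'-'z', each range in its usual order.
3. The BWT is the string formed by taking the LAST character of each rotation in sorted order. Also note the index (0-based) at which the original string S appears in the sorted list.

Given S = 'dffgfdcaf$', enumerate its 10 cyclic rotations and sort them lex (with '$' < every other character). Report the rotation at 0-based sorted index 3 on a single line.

Answer: dcaf$dffgf

Derivation:
All 10 rotations (rotation i = S[i:]+S[:i]):
  rot[0] = dffgfdcaf$
  rot[1] = ffgfdcaf$d
  rot[2] = fgfdcaf$df
  rot[3] = gfdcaf$dff
  rot[4] = fdcaf$dffg
  rot[5] = dcaf$dffgf
  rot[6] = caf$dffgfd
  rot[7] = af$dffgfdc
  rot[8] = f$dffgfdca
  rot[9] = $dffgfdcaf
Sorted (with $ < everything):
  sorted[0] = $dffgfdcaf
  sorted[1] = af$dffgfdc
  sorted[2] = caf$dffgfd
  sorted[3] = dcaf$dffgf
  sorted[4] = dffgfdcaf$
  sorted[5] = f$dffgfdca
  sorted[6] = fdcaf$dffg
  sorted[7] = ffgfdcaf$d
  sorted[8] = fgfdcaf$df
  sorted[9] = gfdcaf$dff
sorted[3] = dcaf$dffgf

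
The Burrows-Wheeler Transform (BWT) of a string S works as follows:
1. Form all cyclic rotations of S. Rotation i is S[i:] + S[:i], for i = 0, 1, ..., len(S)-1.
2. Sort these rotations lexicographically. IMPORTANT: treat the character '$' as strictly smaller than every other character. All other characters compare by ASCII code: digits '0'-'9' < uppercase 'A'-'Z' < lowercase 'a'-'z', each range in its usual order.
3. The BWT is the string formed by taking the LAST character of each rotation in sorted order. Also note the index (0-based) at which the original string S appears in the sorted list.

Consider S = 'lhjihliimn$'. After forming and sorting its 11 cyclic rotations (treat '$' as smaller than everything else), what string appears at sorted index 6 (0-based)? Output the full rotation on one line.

All 11 rotations (rotation i = S[i:]+S[:i]):
  rot[0] = lhjihliimn$
  rot[1] = hjihliimn$l
  rot[2] = jihliimn$lh
  rot[3] = ihliimn$lhj
  rot[4] = hliimn$lhji
  rot[5] = liimn$lhjih
  rot[6] = iimn$lhjihl
  rot[7] = imn$lhjihli
  rot[8] = mn$lhjihlii
  rot[9] = n$lhjihliim
  rot[10] = $lhjihliimn
Sorted (with $ < everything):
  sorted[0] = $lhjihliimn
  sorted[1] = hjihliimn$l
  sorted[2] = hliimn$lhji
  sorted[3] = ihliimn$lhj
  sorted[4] = iimn$lhjihl
  sorted[5] = imn$lhjihli
  sorted[6] = jihliimn$lh
  sorted[7] = lhjihliimn$
  sorted[8] = liimn$lhjih
  sorted[9] = mn$lhjihlii
  sorted[10] = n$lhjihliim
sorted[6] = jihliimn$lh

Answer: jihliimn$lh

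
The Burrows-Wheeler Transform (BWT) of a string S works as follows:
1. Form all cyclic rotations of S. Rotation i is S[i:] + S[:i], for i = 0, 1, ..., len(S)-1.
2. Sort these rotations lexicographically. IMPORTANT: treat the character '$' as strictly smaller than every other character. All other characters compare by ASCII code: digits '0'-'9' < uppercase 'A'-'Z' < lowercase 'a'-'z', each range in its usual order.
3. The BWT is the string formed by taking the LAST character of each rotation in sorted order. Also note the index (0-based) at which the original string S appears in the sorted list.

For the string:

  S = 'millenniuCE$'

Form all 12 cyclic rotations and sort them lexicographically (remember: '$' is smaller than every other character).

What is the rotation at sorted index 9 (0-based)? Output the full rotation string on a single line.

Answer: niuCE$millen

Derivation:
All 12 rotations (rotation i = S[i:]+S[:i]):
  rot[0] = millenniuCE$
  rot[1] = illenniuCE$m
  rot[2] = llenniuCE$mi
  rot[3] = lenniuCE$mil
  rot[4] = enniuCE$mill
  rot[5] = nniuCE$mille
  rot[6] = niuCE$millen
  rot[7] = iuCE$millenn
  rot[8] = uCE$millenni
  rot[9] = CE$millenniu
  rot[10] = E$millenniuC
  rot[11] = $millenniuCE
Sorted (with $ < everything):
  sorted[0] = $millenniuCE
  sorted[1] = CE$millenniu
  sorted[2] = E$millenniuC
  sorted[3] = enniuCE$mill
  sorted[4] = illenniuCE$m
  sorted[5] = iuCE$millenn
  sorted[6] = lenniuCE$mil
  sorted[7] = llenniuCE$mi
  sorted[8] = millenniuCE$
  sorted[9] = niuCE$millen
  sorted[10] = nniuCE$mille
  sorted[11] = uCE$millenni
sorted[9] = niuCE$millen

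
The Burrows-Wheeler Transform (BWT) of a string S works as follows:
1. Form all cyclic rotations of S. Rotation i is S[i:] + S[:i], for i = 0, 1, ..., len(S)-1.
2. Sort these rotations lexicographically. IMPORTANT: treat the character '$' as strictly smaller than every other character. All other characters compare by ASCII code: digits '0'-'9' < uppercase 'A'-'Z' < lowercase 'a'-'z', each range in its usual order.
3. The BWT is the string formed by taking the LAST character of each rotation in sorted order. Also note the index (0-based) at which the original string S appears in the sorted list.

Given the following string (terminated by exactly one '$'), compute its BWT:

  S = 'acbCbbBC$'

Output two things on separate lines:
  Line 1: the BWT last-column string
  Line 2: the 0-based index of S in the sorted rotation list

All 9 rotations (rotation i = S[i:]+S[:i]):
  rot[0] = acbCbbBC$
  rot[1] = cbCbbBC$a
  rot[2] = bCbbBC$ac
  rot[3] = CbbBC$acb
  rot[4] = bbBC$acbC
  rot[5] = bBC$acbCb
  rot[6] = BC$acbCbb
  rot[7] = C$acbCbbB
  rot[8] = $acbCbbBC
Sorted (with $ < everything):
  sorted[0] = $acbCbbBC  (last char: 'C')
  sorted[1] = BC$acbCbb  (last char: 'b')
  sorted[2] = C$acbCbbB  (last char: 'B')
  sorted[3] = CbbBC$acb  (last char: 'b')
  sorted[4] = acbCbbBC$  (last char: '$')
  sorted[5] = bBC$acbCb  (last char: 'b')
  sorted[6] = bCbbBC$ac  (last char: 'c')
  sorted[7] = bbBC$acbC  (last char: 'C')
  sorted[8] = cbCbbBC$a  (last char: 'a')
Last column: CbBb$bcCa
Original string S is at sorted index 4

Answer: CbBb$bcCa
4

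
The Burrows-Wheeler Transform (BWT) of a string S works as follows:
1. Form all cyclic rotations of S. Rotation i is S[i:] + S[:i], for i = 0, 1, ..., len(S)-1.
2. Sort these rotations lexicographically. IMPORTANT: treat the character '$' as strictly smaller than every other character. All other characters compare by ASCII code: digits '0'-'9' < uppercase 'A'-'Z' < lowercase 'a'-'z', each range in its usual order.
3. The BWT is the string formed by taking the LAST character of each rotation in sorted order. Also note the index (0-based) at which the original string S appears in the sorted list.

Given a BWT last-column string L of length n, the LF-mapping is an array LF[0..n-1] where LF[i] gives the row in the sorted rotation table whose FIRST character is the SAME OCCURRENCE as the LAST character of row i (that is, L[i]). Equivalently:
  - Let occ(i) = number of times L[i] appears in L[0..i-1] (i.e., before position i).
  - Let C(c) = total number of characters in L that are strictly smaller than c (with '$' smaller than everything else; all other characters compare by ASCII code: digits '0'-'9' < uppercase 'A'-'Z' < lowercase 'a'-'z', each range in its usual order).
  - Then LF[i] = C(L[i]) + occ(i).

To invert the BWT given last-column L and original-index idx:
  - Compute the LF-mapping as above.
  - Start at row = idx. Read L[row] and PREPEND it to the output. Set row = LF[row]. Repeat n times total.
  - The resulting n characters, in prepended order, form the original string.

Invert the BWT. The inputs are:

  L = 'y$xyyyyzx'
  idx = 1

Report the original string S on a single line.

LF mapping: 3 0 1 4 5 6 7 8 2
Walk LF starting at row 1, prepending L[row]:
  step 1: row=1, L[1]='$', prepend. Next row=LF[1]=0
  step 2: row=0, L[0]='y', prepend. Next row=LF[0]=3
  step 3: row=3, L[3]='y', prepend. Next row=LF[3]=4
  step 4: row=4, L[4]='y', prepend. Next row=LF[4]=5
  step 5: row=5, L[5]='y', prepend. Next row=LF[5]=6
  step 6: row=6, L[6]='y', prepend. Next row=LF[6]=7
  step 7: row=7, L[7]='z', prepend. Next row=LF[7]=8
  step 8: row=8, L[8]='x', prepend. Next row=LF[8]=2
  step 9: row=2, L[2]='x', prepend. Next row=LF[2]=1
Reversed output: xxzyyyyy$

Answer: xxzyyyyy$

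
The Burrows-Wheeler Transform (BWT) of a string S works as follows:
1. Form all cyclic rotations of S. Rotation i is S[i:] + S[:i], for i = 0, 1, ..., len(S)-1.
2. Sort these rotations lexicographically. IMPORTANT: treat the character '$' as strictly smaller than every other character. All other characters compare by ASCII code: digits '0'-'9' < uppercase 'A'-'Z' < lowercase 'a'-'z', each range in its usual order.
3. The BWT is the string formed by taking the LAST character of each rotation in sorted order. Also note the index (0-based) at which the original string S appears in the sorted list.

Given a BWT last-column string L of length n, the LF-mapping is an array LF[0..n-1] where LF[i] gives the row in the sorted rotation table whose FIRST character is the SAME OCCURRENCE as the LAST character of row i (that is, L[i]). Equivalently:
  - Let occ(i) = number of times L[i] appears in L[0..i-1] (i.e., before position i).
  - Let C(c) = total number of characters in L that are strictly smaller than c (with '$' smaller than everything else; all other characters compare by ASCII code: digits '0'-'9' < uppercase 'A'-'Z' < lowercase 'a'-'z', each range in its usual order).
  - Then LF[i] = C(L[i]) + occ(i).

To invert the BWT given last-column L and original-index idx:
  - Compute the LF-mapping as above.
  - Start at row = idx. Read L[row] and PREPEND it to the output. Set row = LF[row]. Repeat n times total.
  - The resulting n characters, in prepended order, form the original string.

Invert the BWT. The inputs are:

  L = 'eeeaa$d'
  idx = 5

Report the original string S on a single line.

LF mapping: 4 5 6 1 2 0 3
Walk LF starting at row 5, prepending L[row]:
  step 1: row=5, L[5]='$', prepend. Next row=LF[5]=0
  step 2: row=0, L[0]='e', prepend. Next row=LF[0]=4
  step 3: row=4, L[4]='a', prepend. Next row=LF[4]=2
  step 4: row=2, L[2]='e', prepend. Next row=LF[2]=6
  step 5: row=6, L[6]='d', prepend. Next row=LF[6]=3
  step 6: row=3, L[3]='a', prepend. Next row=LF[3]=1
  step 7: row=1, L[1]='e', prepend. Next row=LF[1]=5
Reversed output: eadeae$

Answer: eadeae$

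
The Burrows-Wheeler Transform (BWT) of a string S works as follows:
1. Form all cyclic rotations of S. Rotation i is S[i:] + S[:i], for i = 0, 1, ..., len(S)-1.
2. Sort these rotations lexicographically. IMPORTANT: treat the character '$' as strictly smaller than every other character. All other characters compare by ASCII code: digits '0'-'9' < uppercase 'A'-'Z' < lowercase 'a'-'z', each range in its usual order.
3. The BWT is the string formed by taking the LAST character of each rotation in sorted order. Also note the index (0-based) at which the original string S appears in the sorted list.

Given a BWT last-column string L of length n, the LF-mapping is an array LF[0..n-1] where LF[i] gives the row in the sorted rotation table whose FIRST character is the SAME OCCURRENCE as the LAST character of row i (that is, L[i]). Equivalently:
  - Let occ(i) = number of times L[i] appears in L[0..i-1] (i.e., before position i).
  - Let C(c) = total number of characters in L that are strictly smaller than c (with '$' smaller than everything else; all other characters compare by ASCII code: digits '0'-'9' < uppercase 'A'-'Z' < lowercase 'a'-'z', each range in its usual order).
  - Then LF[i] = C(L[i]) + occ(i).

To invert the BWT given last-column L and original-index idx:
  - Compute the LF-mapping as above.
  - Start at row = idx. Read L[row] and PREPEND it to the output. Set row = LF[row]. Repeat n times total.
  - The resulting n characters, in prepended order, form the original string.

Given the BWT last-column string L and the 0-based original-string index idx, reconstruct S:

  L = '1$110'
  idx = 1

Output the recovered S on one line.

LF mapping: 2 0 3 4 1
Walk LF starting at row 1, prepending L[row]:
  step 1: row=1, L[1]='$', prepend. Next row=LF[1]=0
  step 2: row=0, L[0]='1', prepend. Next row=LF[0]=2
  step 3: row=2, L[2]='1', prepend. Next row=LF[2]=3
  step 4: row=3, L[3]='1', prepend. Next row=LF[3]=4
  step 5: row=4, L[4]='0', prepend. Next row=LF[4]=1
Reversed output: 0111$

Answer: 0111$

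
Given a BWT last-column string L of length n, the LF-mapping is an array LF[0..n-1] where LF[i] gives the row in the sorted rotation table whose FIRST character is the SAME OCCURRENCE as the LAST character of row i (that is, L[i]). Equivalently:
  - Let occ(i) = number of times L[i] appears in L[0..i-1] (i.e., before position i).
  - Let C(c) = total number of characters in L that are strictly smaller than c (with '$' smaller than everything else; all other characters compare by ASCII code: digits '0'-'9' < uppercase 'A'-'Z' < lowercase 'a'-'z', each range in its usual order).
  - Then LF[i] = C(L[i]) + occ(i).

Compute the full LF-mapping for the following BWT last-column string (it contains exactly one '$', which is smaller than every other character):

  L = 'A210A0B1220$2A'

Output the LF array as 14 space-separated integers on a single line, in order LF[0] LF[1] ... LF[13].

Char counts: '$':1, '0':3, '1':2, '2':4, 'A':3, 'B':1
C (first-col start): C('$')=0, C('0')=1, C('1')=4, C('2')=6, C('A')=10, C('B')=13
L[0]='A': occ=0, LF[0]=C('A')+0=10+0=10
L[1]='2': occ=0, LF[1]=C('2')+0=6+0=6
L[2]='1': occ=0, LF[2]=C('1')+0=4+0=4
L[3]='0': occ=0, LF[3]=C('0')+0=1+0=1
L[4]='A': occ=1, LF[4]=C('A')+1=10+1=11
L[5]='0': occ=1, LF[5]=C('0')+1=1+1=2
L[6]='B': occ=0, LF[6]=C('B')+0=13+0=13
L[7]='1': occ=1, LF[7]=C('1')+1=4+1=5
L[8]='2': occ=1, LF[8]=C('2')+1=6+1=7
L[9]='2': occ=2, LF[9]=C('2')+2=6+2=8
L[10]='0': occ=2, LF[10]=C('0')+2=1+2=3
L[11]='$': occ=0, LF[11]=C('$')+0=0+0=0
L[12]='2': occ=3, LF[12]=C('2')+3=6+3=9
L[13]='A': occ=2, LF[13]=C('A')+2=10+2=12

Answer: 10 6 4 1 11 2 13 5 7 8 3 0 9 12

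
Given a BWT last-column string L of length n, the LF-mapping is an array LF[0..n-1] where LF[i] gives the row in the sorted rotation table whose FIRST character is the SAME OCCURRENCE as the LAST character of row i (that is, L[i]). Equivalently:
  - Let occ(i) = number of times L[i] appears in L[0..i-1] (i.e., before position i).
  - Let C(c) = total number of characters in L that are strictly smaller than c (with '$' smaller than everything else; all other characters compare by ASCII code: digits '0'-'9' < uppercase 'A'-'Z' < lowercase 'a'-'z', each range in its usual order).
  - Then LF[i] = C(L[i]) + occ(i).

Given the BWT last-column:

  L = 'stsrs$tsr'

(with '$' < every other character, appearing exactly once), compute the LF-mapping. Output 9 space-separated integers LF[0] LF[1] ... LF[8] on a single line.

Answer: 3 7 4 1 5 0 8 6 2

Derivation:
Char counts: '$':1, 'r':2, 's':4, 't':2
C (first-col start): C('$')=0, C('r')=1, C('s')=3, C('t')=7
L[0]='s': occ=0, LF[0]=C('s')+0=3+0=3
L[1]='t': occ=0, LF[1]=C('t')+0=7+0=7
L[2]='s': occ=1, LF[2]=C('s')+1=3+1=4
L[3]='r': occ=0, LF[3]=C('r')+0=1+0=1
L[4]='s': occ=2, LF[4]=C('s')+2=3+2=5
L[5]='$': occ=0, LF[5]=C('$')+0=0+0=0
L[6]='t': occ=1, LF[6]=C('t')+1=7+1=8
L[7]='s': occ=3, LF[7]=C('s')+3=3+3=6
L[8]='r': occ=1, LF[8]=C('r')+1=1+1=2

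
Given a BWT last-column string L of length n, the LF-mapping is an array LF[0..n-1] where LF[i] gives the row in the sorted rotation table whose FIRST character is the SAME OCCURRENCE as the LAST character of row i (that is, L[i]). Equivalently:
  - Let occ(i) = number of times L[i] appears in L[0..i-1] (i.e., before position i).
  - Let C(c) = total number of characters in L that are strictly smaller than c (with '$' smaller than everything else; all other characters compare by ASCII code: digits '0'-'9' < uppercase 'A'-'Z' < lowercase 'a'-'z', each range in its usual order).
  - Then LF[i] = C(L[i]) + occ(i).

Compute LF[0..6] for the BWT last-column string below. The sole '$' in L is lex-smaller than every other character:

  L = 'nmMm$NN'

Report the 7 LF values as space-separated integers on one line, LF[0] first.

Char counts: '$':1, 'M':1, 'N':2, 'm':2, 'n':1
C (first-col start): C('$')=0, C('M')=1, C('N')=2, C('m')=4, C('n')=6
L[0]='n': occ=0, LF[0]=C('n')+0=6+0=6
L[1]='m': occ=0, LF[1]=C('m')+0=4+0=4
L[2]='M': occ=0, LF[2]=C('M')+0=1+0=1
L[3]='m': occ=1, LF[3]=C('m')+1=4+1=5
L[4]='$': occ=0, LF[4]=C('$')+0=0+0=0
L[5]='N': occ=0, LF[5]=C('N')+0=2+0=2
L[6]='N': occ=1, LF[6]=C('N')+1=2+1=3

Answer: 6 4 1 5 0 2 3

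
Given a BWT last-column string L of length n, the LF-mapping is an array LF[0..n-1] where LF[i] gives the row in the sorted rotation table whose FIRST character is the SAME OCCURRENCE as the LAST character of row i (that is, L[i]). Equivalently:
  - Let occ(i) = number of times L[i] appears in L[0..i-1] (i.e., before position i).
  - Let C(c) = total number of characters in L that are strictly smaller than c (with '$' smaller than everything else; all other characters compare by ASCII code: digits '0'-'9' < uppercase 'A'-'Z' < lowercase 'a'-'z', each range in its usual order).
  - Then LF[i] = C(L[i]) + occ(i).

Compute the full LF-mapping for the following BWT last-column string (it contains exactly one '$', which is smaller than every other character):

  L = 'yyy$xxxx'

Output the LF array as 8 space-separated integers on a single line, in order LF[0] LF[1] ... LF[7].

Answer: 5 6 7 0 1 2 3 4

Derivation:
Char counts: '$':1, 'x':4, 'y':3
C (first-col start): C('$')=0, C('x')=1, C('y')=5
L[0]='y': occ=0, LF[0]=C('y')+0=5+0=5
L[1]='y': occ=1, LF[1]=C('y')+1=5+1=6
L[2]='y': occ=2, LF[2]=C('y')+2=5+2=7
L[3]='$': occ=0, LF[3]=C('$')+0=0+0=0
L[4]='x': occ=0, LF[4]=C('x')+0=1+0=1
L[5]='x': occ=1, LF[5]=C('x')+1=1+1=2
L[6]='x': occ=2, LF[6]=C('x')+2=1+2=3
L[7]='x': occ=3, LF[7]=C('x')+3=1+3=4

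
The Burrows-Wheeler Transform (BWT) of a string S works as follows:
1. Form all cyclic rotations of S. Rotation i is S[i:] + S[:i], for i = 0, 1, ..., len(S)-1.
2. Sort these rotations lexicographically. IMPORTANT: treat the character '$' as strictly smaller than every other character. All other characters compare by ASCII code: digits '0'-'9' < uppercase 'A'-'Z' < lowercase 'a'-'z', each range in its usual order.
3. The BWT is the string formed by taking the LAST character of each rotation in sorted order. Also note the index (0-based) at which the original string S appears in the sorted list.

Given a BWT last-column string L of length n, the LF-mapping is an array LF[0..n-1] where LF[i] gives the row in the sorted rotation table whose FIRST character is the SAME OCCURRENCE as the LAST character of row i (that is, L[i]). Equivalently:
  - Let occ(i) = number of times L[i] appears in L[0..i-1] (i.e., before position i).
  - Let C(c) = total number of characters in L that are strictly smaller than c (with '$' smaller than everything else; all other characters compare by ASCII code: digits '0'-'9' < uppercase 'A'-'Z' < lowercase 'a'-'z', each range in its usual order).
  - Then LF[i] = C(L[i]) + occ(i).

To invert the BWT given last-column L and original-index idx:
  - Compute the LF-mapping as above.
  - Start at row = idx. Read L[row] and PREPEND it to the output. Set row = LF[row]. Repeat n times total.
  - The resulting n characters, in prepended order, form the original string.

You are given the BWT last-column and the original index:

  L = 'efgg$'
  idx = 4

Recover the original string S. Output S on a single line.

Answer: ggfe$

Derivation:
LF mapping: 1 2 3 4 0
Walk LF starting at row 4, prepending L[row]:
  step 1: row=4, L[4]='$', prepend. Next row=LF[4]=0
  step 2: row=0, L[0]='e', prepend. Next row=LF[0]=1
  step 3: row=1, L[1]='f', prepend. Next row=LF[1]=2
  step 4: row=2, L[2]='g', prepend. Next row=LF[2]=3
  step 5: row=3, L[3]='g', prepend. Next row=LF[3]=4
Reversed output: ggfe$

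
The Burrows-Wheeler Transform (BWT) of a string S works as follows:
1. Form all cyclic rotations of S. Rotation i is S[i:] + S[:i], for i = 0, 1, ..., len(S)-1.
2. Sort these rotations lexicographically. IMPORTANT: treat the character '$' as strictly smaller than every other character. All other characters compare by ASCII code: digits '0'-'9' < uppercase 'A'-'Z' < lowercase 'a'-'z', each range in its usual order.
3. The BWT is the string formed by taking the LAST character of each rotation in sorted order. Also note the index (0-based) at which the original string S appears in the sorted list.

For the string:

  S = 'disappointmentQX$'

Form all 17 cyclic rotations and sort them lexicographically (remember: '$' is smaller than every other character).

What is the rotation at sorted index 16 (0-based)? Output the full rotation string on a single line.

All 17 rotations (rotation i = S[i:]+S[:i]):
  rot[0] = disappointmentQX$
  rot[1] = isappointmentQX$d
  rot[2] = sappointmentQX$di
  rot[3] = appointmentQX$dis
  rot[4] = ppointmentQX$disa
  rot[5] = pointmentQX$disap
  rot[6] = ointmentQX$disapp
  rot[7] = intmentQX$disappo
  rot[8] = ntmentQX$disappoi
  rot[9] = tmentQX$disappoin
  rot[10] = mentQX$disappoint
  rot[11] = entQX$disappointm
  rot[12] = ntQX$disappointme
  rot[13] = tQX$disappointmen
  rot[14] = QX$disappointment
  rot[15] = X$disappointmentQ
  rot[16] = $disappointmentQX
Sorted (with $ < everything):
  sorted[0] = $disappointmentQX
  sorted[1] = QX$disappointment
  sorted[2] = X$disappointmentQ
  sorted[3] = appointmentQX$dis
  sorted[4] = disappointmentQX$
  sorted[5] = entQX$disappointm
  sorted[6] = intmentQX$disappo
  sorted[7] = isappointmentQX$d
  sorted[8] = mentQX$disappoint
  sorted[9] = ntQX$disappointme
  sorted[10] = ntmentQX$disappoi
  sorted[11] = ointmentQX$disapp
  sorted[12] = pointmentQX$disap
  sorted[13] = ppointmentQX$disa
  sorted[14] = sappointmentQX$di
  sorted[15] = tQX$disappointmen
  sorted[16] = tmentQX$disappoin
sorted[16] = tmentQX$disappoin

Answer: tmentQX$disappoin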